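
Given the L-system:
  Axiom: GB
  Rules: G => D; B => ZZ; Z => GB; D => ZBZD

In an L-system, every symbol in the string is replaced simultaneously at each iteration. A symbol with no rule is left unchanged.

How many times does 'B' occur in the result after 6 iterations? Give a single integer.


Answer: 45

Derivation:
Step 0: GB  (1 'B')
Step 1: DZZ  (0 'B')
Step 2: ZBZDGBGB  (3 'B')
Step 3: GBZZGBZBZDDZZDZZ  (3 'B')
Step 4: DZZGBGBDZZGBZZGBZBZDZBZDGBGBZBZDGBGB  (11 'B')
Step 5: ZBZDGBGBDZZDZZZBZDGBGBDZZGBGBDZZGBZZGBZBZDGBZZGBZBZDDZZDZZGBZZGBZBZDDZZDZZ  (17 'B')
Step 6: GBZZGBZBZDDZZDZZZBZDGBGBZBZDGBGBGBZZGBZBZDDZZDZZZBZDGBGBDZZDZZZBZDGBGBDZZGBGBDZZGBZZGBZBZDDZZGBGBDZZGBZZGBZBZDZBZDGBGBZBZDGBGBDZZGBGBDZZGBZZGBZBZDZBZDGBGBZBZDGBGB  (45 'B')


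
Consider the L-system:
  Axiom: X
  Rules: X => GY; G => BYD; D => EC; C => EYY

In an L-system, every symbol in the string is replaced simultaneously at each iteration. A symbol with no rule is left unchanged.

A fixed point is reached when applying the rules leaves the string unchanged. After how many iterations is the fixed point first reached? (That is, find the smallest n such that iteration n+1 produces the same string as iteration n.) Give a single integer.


Step 0: X
Step 1: GY
Step 2: BYDY
Step 3: BYECY
Step 4: BYEEYYY
Step 5: BYEEYYY  (unchanged — fixed point at step 4)

Answer: 4


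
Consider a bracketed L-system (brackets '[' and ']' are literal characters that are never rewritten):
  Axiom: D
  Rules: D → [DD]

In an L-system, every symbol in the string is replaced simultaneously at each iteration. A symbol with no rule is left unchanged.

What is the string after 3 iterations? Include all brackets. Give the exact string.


Answer: [[[DD][DD]][[DD][DD]]]

Derivation:
Step 0: D
Step 1: [DD]
Step 2: [[DD][DD]]
Step 3: [[[DD][DD]][[DD][DD]]]


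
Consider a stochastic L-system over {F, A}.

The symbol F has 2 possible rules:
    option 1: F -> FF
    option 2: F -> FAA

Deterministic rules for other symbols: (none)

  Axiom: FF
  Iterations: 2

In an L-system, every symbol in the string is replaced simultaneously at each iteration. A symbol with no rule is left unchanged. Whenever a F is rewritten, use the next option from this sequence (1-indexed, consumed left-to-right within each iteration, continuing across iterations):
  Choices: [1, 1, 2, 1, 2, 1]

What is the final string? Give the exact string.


Step 0: FF
Step 1: FFFF  (used choices [1, 1])
Step 2: FAAFFFAAFF  (used choices [2, 1, 2, 1])

Answer: FAAFFFAAFF


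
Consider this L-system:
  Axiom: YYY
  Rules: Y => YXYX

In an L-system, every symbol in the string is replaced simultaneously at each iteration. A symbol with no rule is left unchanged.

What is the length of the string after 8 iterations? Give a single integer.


Answer: 2298

Derivation:
Step 0: length = 3
Step 1: length = 12
Step 2: length = 30
Step 3: length = 66
Step 4: length = 138
Step 5: length = 282
Step 6: length = 570
Step 7: length = 1146
Step 8: length = 2298


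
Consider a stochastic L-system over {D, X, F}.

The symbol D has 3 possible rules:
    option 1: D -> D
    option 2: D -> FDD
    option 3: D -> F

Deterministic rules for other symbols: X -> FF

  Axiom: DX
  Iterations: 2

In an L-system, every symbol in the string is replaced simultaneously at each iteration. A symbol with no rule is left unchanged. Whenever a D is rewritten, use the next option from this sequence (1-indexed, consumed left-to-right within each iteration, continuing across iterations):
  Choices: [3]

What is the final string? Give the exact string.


Step 0: DX
Step 1: FFF  (used choices [3])
Step 2: FFF  (used choices [])

Answer: FFF


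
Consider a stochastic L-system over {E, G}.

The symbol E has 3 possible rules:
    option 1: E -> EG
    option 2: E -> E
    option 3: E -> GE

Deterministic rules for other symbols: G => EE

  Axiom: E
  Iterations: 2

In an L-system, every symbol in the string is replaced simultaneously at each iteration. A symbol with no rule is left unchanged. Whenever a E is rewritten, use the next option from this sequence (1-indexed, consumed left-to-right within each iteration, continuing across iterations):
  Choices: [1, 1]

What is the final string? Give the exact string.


Step 0: E
Step 1: EG  (used choices [1])
Step 2: EGEE  (used choices [1])

Answer: EGEE


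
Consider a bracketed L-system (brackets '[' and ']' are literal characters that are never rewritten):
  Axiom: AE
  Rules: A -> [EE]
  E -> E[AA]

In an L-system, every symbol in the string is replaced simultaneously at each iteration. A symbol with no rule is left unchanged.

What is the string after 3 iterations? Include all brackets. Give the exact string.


Answer: [E[AA][[EE][EE]]E[AA][[EE][EE]]]E[AA][[EE][EE]][[E[AA]E[AA]][E[AA]E[AA]]]

Derivation:
Step 0: AE
Step 1: [EE]E[AA]
Step 2: [E[AA]E[AA]]E[AA][[EE][EE]]
Step 3: [E[AA][[EE][EE]]E[AA][[EE][EE]]]E[AA][[EE][EE]][[E[AA]E[AA]][E[AA]E[AA]]]


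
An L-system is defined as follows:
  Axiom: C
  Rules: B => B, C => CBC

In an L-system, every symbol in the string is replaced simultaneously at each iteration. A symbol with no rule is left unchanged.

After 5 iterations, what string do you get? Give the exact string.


Step 0: C
Step 1: CBC
Step 2: CBCBCBC
Step 3: CBCBCBCBCBCBCBC
Step 4: CBCBCBCBCBCBCBCBCBCBCBCBCBCBCBC
Step 5: CBCBCBCBCBCBCBCBCBCBCBCBCBCBCBCBCBCBCBCBCBCBCBCBCBCBCBCBCBCBCBC

Answer: CBCBCBCBCBCBCBCBCBCBCBCBCBCBCBCBCBCBCBCBCBCBCBCBCBCBCBCBCBCBCBC


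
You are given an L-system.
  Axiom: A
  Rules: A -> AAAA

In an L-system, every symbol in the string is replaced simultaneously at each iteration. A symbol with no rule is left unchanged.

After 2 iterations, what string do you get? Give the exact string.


Answer: AAAAAAAAAAAAAAAA

Derivation:
Step 0: A
Step 1: AAAA
Step 2: AAAAAAAAAAAAAAAA


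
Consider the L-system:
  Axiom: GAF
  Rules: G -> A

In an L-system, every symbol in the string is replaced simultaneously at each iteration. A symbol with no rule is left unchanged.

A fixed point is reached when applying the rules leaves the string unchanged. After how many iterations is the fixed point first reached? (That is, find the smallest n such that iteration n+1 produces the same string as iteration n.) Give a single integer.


Step 0: GAF
Step 1: AAF
Step 2: AAF  (unchanged — fixed point at step 1)

Answer: 1


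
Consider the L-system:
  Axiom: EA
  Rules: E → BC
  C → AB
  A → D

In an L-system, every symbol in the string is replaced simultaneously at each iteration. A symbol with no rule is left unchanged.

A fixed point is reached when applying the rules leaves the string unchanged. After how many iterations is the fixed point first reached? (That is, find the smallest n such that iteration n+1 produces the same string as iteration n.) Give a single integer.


Step 0: EA
Step 1: BCD
Step 2: BABD
Step 3: BDBD
Step 4: BDBD  (unchanged — fixed point at step 3)

Answer: 3


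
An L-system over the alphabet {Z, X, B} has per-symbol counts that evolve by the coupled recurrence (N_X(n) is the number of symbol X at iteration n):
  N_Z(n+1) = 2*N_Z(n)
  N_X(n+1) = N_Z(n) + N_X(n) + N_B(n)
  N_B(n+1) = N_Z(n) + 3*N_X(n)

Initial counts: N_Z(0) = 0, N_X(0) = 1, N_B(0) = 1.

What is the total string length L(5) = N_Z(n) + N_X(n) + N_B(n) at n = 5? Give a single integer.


Step 0: N_Z=0, N_X=1, N_B=1, L=2
Step 1: N_Z=0, N_X=2, N_B=3, L=5
Step 2: N_Z=0, N_X=5, N_B=6, L=11
Step 3: N_Z=0, N_X=11, N_B=15, L=26
Step 4: N_Z=0, N_X=26, N_B=33, L=59
Step 5: N_Z=0, N_X=59, N_B=78, L=137

Answer: 137


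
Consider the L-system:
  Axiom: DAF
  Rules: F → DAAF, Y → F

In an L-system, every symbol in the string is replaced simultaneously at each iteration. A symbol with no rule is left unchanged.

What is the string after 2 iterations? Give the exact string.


Answer: DADAADAAF

Derivation:
Step 0: DAF
Step 1: DADAAF
Step 2: DADAADAAF


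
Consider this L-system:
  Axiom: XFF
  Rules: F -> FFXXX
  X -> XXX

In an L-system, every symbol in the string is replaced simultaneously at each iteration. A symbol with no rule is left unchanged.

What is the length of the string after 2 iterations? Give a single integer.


Step 0: length = 3
Step 1: length = 13
Step 2: length = 47

Answer: 47


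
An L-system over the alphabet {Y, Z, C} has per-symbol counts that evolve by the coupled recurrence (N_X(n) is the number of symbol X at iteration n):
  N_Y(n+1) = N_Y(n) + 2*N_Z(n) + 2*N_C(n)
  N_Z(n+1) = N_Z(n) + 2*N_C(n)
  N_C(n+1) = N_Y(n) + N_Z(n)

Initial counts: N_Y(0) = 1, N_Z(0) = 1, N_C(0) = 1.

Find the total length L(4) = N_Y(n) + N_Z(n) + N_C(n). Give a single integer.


Step 0: N_Y=1, N_Z=1, N_C=1, L=3
Step 1: N_Y=5, N_Z=3, N_C=2, L=10
Step 2: N_Y=15, N_Z=7, N_C=8, L=30
Step 3: N_Y=45, N_Z=23, N_C=22, L=90
Step 4: N_Y=135, N_Z=67, N_C=68, L=270

Answer: 270


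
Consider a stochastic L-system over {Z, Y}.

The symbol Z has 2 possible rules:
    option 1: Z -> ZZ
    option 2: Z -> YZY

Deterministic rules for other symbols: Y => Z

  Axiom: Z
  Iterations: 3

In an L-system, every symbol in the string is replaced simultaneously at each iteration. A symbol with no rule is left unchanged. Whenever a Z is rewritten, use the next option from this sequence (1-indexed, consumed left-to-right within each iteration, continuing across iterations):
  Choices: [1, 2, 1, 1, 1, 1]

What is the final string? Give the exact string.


Answer: ZZZZZZZZ

Derivation:
Step 0: Z
Step 1: ZZ  (used choices [1])
Step 2: YZYZZ  (used choices [2, 1])
Step 3: ZZZZZZZZ  (used choices [1, 1, 1])


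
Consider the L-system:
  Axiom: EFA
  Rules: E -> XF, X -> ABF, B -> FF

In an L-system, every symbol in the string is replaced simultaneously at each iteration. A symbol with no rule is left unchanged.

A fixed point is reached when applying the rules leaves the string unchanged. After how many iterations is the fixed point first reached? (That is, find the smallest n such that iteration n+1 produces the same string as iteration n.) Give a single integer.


Answer: 3

Derivation:
Step 0: EFA
Step 1: XFFA
Step 2: ABFFFA
Step 3: AFFFFFA
Step 4: AFFFFFA  (unchanged — fixed point at step 3)


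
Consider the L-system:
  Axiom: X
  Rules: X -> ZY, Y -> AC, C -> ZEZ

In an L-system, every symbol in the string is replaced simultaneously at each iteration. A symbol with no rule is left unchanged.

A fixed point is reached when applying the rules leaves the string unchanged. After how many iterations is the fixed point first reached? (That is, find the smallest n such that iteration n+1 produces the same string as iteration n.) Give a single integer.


Answer: 3

Derivation:
Step 0: X
Step 1: ZY
Step 2: ZAC
Step 3: ZAZEZ
Step 4: ZAZEZ  (unchanged — fixed point at step 3)


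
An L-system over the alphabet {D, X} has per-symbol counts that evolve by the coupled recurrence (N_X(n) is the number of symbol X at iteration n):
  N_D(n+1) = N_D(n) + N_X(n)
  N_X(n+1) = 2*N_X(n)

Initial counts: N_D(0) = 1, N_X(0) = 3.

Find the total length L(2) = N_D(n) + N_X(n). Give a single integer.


Step 0: N_D=1, N_X=3, L=4
Step 1: N_D=4, N_X=6, L=10
Step 2: N_D=10, N_X=12, L=22

Answer: 22


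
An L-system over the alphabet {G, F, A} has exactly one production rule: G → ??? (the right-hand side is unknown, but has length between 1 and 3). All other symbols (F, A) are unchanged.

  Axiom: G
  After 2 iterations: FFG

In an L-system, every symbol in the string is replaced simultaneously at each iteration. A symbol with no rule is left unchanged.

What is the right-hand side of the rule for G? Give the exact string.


Trying G → FG:
  Step 0: G
  Step 1: FG
  Step 2: FFG
Matches the given result.

Answer: FG


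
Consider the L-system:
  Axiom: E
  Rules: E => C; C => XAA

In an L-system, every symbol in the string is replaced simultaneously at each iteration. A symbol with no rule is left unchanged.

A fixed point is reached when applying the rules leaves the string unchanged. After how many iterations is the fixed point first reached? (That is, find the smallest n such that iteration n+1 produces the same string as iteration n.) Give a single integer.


Answer: 2

Derivation:
Step 0: E
Step 1: C
Step 2: XAA
Step 3: XAA  (unchanged — fixed point at step 2)


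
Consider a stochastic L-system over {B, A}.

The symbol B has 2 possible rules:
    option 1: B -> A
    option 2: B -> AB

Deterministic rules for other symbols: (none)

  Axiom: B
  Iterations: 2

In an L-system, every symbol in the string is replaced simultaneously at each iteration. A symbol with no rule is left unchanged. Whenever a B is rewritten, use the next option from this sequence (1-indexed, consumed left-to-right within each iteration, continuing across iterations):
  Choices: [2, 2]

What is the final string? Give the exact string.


Answer: AAB

Derivation:
Step 0: B
Step 1: AB  (used choices [2])
Step 2: AAB  (used choices [2])


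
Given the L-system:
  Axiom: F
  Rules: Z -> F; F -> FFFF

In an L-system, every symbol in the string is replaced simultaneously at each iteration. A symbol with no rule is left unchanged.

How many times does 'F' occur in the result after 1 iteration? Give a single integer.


Answer: 4

Derivation:
Step 0: F  (1 'F')
Step 1: FFFF  (4 'F')


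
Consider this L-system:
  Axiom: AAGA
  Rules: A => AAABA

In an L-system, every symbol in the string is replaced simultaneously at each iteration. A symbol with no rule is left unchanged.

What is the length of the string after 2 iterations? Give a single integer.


Step 0: length = 4
Step 1: length = 16
Step 2: length = 64

Answer: 64


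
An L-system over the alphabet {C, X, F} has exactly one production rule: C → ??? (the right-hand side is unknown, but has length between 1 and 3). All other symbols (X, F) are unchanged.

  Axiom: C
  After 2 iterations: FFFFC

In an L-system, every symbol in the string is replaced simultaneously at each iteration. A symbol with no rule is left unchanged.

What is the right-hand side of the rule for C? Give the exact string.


Answer: FFC

Derivation:
Trying C → FFC:
  Step 0: C
  Step 1: FFC
  Step 2: FFFFC
Matches the given result.


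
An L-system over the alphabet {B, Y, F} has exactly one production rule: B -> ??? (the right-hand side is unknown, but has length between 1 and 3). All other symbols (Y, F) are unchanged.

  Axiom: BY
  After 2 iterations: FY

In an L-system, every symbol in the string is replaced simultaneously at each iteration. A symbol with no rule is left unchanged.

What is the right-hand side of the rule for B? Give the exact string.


Answer: F

Derivation:
Trying B -> F:
  Step 0: BY
  Step 1: FY
  Step 2: FY
Matches the given result.


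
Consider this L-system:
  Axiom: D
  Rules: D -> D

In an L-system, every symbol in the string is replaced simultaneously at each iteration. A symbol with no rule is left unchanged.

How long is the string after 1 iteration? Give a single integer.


Answer: 1

Derivation:
Step 0: length = 1
Step 1: length = 1


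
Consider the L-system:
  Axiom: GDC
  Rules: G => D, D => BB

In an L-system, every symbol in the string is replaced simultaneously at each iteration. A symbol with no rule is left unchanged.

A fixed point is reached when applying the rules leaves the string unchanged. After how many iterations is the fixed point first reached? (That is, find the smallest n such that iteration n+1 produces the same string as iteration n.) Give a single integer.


Answer: 2

Derivation:
Step 0: GDC
Step 1: DBBC
Step 2: BBBBC
Step 3: BBBBC  (unchanged — fixed point at step 2)


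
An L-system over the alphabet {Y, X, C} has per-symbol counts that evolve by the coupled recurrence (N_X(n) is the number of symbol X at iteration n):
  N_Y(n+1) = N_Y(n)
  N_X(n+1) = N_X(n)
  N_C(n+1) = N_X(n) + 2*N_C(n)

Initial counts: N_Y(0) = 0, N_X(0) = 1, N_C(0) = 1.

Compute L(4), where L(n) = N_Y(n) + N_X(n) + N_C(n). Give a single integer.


Step 0: N_Y=0, N_X=1, N_C=1, L=2
Step 1: N_Y=0, N_X=1, N_C=3, L=4
Step 2: N_Y=0, N_X=1, N_C=7, L=8
Step 3: N_Y=0, N_X=1, N_C=15, L=16
Step 4: N_Y=0, N_X=1, N_C=31, L=32

Answer: 32


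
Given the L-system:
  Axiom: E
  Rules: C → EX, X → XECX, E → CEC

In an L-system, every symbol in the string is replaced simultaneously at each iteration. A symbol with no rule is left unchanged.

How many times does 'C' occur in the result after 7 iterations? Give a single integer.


Final string: CECXECXEXCECEXCECXECXXECXCECEXXECXEXCECEXCECXECXXECXCECEXXECXEXCECEXXECXCECEXXECXCECXECXEXCECEXCECXECXEXCECEXXECXCECEXXECXCECXECXEXCECEXCECXECXXECXCECEXXECXEXCECEXCECXECXXECXCECEXXECXXECXCECEXXECXEXCECEXCECXECXXECXCECEXXECXCECXECXEXCECEXCECXECXEXCECEXXECXCECEXXECXXECXCECEXXECXEXCECEXCECXECXXECXCECEXXECXEXCECEXXECXCECEXXECXCECXECXEXCECEXCECXECXEXCECEXXECXCECEXXECXCECXECXEXCECEXCECXECXXECXCECEXXECXEXCECEXCECXECXXECXCECEXXECXXECXCECEXXECXEXCECEXCECXECXXECXCECEXXECXCECXECXEXCECEXCECXECXEXCECEXXECXCECEXXECXXECXCECEXXECXEXCECEXCECXECXXECXCECEXXECXEXCECEXXECXCECEXXECXCECXECXEXCECEXCECXECXEXCECEXXECXCECEXXECXXECXCECEXXECXEXCECEXCECXECXXECXCECEXXECXCECXECXEXCECEXCECXECXEXCECEXXECXCECEXXECXXECXCECEXXECXEXCECEXCECXECXXECXCECEXXECXCECXECXEXCECEXCECXECXXECXCECEXXECXEXCECEXCECXECXXECXCECEXXECXEXCECEXXECXCECEXXECXCECXECXEXCECEXCECXECXEXCECEXXECXCECEXXECXCECXECXEXCECEXCECXECXXECXCECEXXECXEXCECEXCECXECXXECXCECEXXECXEXCECEXXECXCECEXXECXCECXECXEXCECEXCECXECXEXCECEXXECXCECEXXECXXECXCECEXXECXEXCECEXCECXECXXECXCECEXXECXCECXECXEXCECEXCECXECXEXCECEXXECXCECEXXECXXECXCECEXXECXEXCECEXCECXECXXECXCECEXXECXCECXECXEXCECEXCECXECXXECXCECEXXECXEXCECEXCECXECXXECXCECEXXECXEXCECEXXECXCECEXXECXCECXECXEXCECEXCECXECXEXCECEXXECXCECEXXECXCECXECXEXCECEXCECXECXXECXCECEXXECXEXCECEXCECXECXXECXCECEXXECXXECXCECEXXECXEXCECEXCECXECXXECXCECEXXECXCECXECXEXCECEXCECXECXEXCECEXXECXCECEXXECXXECXCECEXXECXEXCECEXCECXECXXECXCECEXXECXEXCECEXXECXCECEXXECXCECXECXEXCECEXCECXECXEXCECEXXECXCECEXXECXCECXECXEXCECEXCECXECXXECXCECEXXECXEXCECEXCECXECXXECXCECEXXECXXECXCECEXXECXEXCECEXCECXECXXECXCECEXXECXCECXECXEXCECEXCECXECXEXCECEXXECXCECEXXECXXECXCECEXXECXEXCECEXCECXECXXECXCECEXXECX
Count of 'C': 548

Answer: 548


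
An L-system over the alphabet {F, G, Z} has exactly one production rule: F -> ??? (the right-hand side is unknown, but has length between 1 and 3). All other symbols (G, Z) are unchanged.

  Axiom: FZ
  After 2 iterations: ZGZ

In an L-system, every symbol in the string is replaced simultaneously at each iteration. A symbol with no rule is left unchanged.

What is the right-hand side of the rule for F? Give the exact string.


Trying F -> ZG:
  Step 0: FZ
  Step 1: ZGZ
  Step 2: ZGZ
Matches the given result.

Answer: ZG


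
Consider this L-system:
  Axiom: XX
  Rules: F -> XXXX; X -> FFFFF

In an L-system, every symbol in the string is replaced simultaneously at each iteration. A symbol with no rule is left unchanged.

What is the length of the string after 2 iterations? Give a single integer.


Step 0: length = 2
Step 1: length = 10
Step 2: length = 40

Answer: 40


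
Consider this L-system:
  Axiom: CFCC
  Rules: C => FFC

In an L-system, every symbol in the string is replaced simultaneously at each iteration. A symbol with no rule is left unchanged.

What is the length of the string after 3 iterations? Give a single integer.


Step 0: length = 4
Step 1: length = 10
Step 2: length = 16
Step 3: length = 22

Answer: 22


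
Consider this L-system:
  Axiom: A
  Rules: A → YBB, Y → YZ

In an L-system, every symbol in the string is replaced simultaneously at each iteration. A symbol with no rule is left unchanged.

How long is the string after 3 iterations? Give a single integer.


Answer: 5

Derivation:
Step 0: length = 1
Step 1: length = 3
Step 2: length = 4
Step 3: length = 5


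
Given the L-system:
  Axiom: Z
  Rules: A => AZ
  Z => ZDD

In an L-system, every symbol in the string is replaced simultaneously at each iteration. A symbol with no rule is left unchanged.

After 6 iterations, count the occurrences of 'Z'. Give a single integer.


Answer: 1

Derivation:
Step 0: Z  (1 'Z')
Step 1: ZDD  (1 'Z')
Step 2: ZDDDD  (1 'Z')
Step 3: ZDDDDDD  (1 'Z')
Step 4: ZDDDDDDDD  (1 'Z')
Step 5: ZDDDDDDDDDD  (1 'Z')
Step 6: ZDDDDDDDDDDDD  (1 'Z')


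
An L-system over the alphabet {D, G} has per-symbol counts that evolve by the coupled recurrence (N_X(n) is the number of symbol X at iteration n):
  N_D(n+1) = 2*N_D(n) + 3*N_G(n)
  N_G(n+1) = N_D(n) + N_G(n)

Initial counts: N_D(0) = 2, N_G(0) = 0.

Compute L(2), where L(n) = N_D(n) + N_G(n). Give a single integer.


Step 0: N_D=2, N_G=0, L=2
Step 1: N_D=4, N_G=2, L=6
Step 2: N_D=14, N_G=6, L=20

Answer: 20


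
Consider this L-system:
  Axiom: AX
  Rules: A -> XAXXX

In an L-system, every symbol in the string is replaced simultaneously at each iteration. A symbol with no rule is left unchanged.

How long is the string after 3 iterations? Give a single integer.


Step 0: length = 2
Step 1: length = 6
Step 2: length = 10
Step 3: length = 14

Answer: 14


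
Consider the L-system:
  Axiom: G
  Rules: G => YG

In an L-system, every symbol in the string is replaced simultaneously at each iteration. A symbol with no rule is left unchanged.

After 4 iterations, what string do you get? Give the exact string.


Answer: YYYYG

Derivation:
Step 0: G
Step 1: YG
Step 2: YYG
Step 3: YYYG
Step 4: YYYYG


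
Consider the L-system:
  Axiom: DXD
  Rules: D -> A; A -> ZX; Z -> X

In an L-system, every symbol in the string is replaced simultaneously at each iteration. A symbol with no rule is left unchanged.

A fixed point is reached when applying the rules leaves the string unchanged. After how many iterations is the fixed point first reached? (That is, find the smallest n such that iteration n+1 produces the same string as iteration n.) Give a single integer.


Step 0: DXD
Step 1: AXA
Step 2: ZXXZX
Step 3: XXXXX
Step 4: XXXXX  (unchanged — fixed point at step 3)

Answer: 3


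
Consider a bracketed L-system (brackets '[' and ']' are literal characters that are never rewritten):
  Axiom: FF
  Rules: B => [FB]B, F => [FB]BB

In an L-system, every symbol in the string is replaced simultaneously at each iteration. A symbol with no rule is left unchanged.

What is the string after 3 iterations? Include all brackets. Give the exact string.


Answer: [[[FB]BB[FB]B][FB]B[FB]B[[FB]BB[FB]B][FB]B][[FB]BB[FB]B][FB]B[[FB]BB[FB]B][FB]B[[[FB]BB[FB]B][FB]B[FB]B[[FB]BB[FB]B][FB]B][[FB]BB[FB]B][FB]B[[FB]BB[FB]B][FB]B

Derivation:
Step 0: FF
Step 1: [FB]BB[FB]BB
Step 2: [[FB]BB[FB]B][FB]B[FB]B[[FB]BB[FB]B][FB]B[FB]B
Step 3: [[[FB]BB[FB]B][FB]B[FB]B[[FB]BB[FB]B][FB]B][[FB]BB[FB]B][FB]B[[FB]BB[FB]B][FB]B[[[FB]BB[FB]B][FB]B[FB]B[[FB]BB[FB]B][FB]B][[FB]BB[FB]B][FB]B[[FB]BB[FB]B][FB]B


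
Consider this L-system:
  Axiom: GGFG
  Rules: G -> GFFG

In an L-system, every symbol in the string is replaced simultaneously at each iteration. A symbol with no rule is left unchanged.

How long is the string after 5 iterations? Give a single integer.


Step 0: length = 4
Step 1: length = 13
Step 2: length = 31
Step 3: length = 67
Step 4: length = 139
Step 5: length = 283

Answer: 283


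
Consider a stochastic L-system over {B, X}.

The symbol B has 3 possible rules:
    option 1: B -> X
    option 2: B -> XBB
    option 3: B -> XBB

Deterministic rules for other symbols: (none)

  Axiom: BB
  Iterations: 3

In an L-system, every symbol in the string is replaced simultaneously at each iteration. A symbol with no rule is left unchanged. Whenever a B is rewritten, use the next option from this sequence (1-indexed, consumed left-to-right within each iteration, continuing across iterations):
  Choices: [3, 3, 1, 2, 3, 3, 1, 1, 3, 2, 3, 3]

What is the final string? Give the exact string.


Answer: XXXXXXXXBBXBBXXBBXBB

Derivation:
Step 0: BB
Step 1: XBBXBB  (used choices [3, 3])
Step 2: XXXBBXXBBXBB  (used choices [1, 2, 3, 3])
Step 3: XXXXXXXXBBXBBXXBBXBB  (used choices [1, 1, 3, 2, 3, 3])


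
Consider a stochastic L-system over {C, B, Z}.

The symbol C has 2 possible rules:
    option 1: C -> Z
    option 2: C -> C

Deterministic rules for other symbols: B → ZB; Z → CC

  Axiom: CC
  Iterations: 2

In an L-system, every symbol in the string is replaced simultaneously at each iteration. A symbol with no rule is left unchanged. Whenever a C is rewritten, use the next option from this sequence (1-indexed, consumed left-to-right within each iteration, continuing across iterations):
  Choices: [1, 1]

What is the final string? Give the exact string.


Answer: CCCC

Derivation:
Step 0: CC
Step 1: ZZ  (used choices [1, 1])
Step 2: CCCC  (used choices [])


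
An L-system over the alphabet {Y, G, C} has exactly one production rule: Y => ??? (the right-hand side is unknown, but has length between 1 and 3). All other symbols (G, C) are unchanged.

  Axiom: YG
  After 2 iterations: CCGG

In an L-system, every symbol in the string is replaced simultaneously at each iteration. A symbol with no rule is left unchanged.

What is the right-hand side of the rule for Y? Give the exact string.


Answer: CCG

Derivation:
Trying Y => CCG:
  Step 0: YG
  Step 1: CCGG
  Step 2: CCGG
Matches the given result.


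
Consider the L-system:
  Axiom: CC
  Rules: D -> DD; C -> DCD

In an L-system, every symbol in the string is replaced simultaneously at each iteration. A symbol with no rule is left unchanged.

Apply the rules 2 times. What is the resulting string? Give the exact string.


Step 0: CC
Step 1: DCDDCD
Step 2: DDDCDDDDDDCDDD

Answer: DDDCDDDDDDCDDD


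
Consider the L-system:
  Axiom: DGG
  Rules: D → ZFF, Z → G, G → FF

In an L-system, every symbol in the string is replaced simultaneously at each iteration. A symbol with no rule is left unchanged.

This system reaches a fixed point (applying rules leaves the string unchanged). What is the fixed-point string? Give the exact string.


Answer: FFFFFFFF

Derivation:
Step 0: DGG
Step 1: ZFFFFFF
Step 2: GFFFFFF
Step 3: FFFFFFFF
Step 4: FFFFFFFF  (unchanged — fixed point at step 3)


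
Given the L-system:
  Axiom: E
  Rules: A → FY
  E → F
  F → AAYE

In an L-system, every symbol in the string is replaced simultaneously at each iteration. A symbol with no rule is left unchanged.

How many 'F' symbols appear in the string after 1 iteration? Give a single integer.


Step 0: E  (0 'F')
Step 1: F  (1 'F')

Answer: 1


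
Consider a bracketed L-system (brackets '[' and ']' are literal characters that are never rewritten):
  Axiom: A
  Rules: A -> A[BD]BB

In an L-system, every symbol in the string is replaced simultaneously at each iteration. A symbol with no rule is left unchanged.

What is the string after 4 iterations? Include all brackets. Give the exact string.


Answer: A[BD]BB[BD]BB[BD]BB[BD]BB

Derivation:
Step 0: A
Step 1: A[BD]BB
Step 2: A[BD]BB[BD]BB
Step 3: A[BD]BB[BD]BB[BD]BB
Step 4: A[BD]BB[BD]BB[BD]BB[BD]BB


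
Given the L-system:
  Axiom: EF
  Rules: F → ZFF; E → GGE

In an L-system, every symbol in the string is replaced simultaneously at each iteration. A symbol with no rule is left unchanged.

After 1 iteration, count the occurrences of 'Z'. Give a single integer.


Step 0: EF  (0 'Z')
Step 1: GGEZFF  (1 'Z')

Answer: 1


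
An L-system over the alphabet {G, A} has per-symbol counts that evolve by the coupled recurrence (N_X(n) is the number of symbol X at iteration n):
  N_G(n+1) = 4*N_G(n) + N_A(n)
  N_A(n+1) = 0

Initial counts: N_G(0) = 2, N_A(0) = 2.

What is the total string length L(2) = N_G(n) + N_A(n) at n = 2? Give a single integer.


Step 0: N_G=2, N_A=2, L=4
Step 1: N_G=10, N_A=0, L=10
Step 2: N_G=40, N_A=0, L=40

Answer: 40


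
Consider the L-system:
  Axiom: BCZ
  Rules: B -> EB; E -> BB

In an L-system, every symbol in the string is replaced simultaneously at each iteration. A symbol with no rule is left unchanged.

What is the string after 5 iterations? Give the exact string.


Step 0: BCZ
Step 1: EBCZ
Step 2: BBEBCZ
Step 3: EBEBBBEBCZ
Step 4: BBEBBBEBEBEBBBEBCZ
Step 5: EBEBBBEBEBEBBBEBBBEBBBEBEBEBBBEBCZ

Answer: EBEBBBEBEBEBBBEBBBEBBBEBEBEBBBEBCZ


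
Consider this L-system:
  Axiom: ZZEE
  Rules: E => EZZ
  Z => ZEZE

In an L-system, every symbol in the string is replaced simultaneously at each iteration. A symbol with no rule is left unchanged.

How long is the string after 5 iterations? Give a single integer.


Step 0: length = 4
Step 1: length = 14
Step 2: length = 50
Step 3: length = 178
Step 4: length = 634
Step 5: length = 2258

Answer: 2258


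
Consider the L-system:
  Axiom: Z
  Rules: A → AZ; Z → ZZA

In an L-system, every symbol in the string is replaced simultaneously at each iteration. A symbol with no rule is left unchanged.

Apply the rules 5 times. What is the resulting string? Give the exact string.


Answer: ZZAZZAAZZZAZZAAZAZZZAZZAZZAAZZZAZZAAZAZZZAAZZZAZZAZZAAZZZAZZAAZZZAZZAAZAZZZAZZAZZAAZZZAZZAAZAZZZAAZZZAZZAZZAAZAZZZAZZAZZAAZZZAZZAAZZZAZZAAZAZZZA

Derivation:
Step 0: Z
Step 1: ZZA
Step 2: ZZAZZAAZ
Step 3: ZZAZZAAZZZAZZAAZAZZZA
Step 4: ZZAZZAAZZZAZZAAZAZZZAZZAZZAAZZZAZZAAZAZZZAAZZZAZZAZZAAZ
Step 5: ZZAZZAAZZZAZZAAZAZZZAZZAZZAAZZZAZZAAZAZZZAAZZZAZZAZZAAZZZAZZAAZZZAZZAAZAZZZAZZAZZAAZZZAZZAAZAZZZAAZZZAZZAZZAAZAZZZAZZAZZAAZZZAZZAAZZZAZZAAZAZZZA


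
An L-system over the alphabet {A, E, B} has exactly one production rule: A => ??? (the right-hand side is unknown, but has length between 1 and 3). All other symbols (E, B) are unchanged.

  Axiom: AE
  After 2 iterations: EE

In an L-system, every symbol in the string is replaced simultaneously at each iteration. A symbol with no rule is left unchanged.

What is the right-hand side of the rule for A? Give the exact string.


Answer: E

Derivation:
Trying A => E:
  Step 0: AE
  Step 1: EE
  Step 2: EE
Matches the given result.


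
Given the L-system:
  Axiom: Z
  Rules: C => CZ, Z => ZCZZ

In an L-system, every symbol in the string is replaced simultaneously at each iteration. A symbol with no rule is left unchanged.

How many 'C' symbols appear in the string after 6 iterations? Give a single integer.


Answer: 560

Derivation:
Final string: ZCZZCZZCZZZCZZCZZCZZZCZZCZZCZZZCZZZCZZCZZCZZZCZZCZZCZZZCZZCZZCZZZCZZZCZZCZZCZZZCZZCZZCZZZCZZCZZCZZZCZZZCZZCZZCZZZCZZZCZZCZZCZZZCZZCZZCZZZCZZCZZCZZZCZZZCZZCZZCZZZCZZCZZCZZZCZZCZZCZZZCZZZCZZCZZCZZZCZZCZZCZZZCZZCZZCZZZCZZZCZZCZZCZZZCZZZCZZCZZCZZZCZZCZZCZZZCZZCZZCZZZCZZZCZZCZZCZZZCZZCZZCZZZCZZCZZCZZZCZZZCZZCZZCZZZCZZCZZCZZZCZZCZZCZZZCZZZCZZCZZCZZZCZZZCZZCZZCZZZCZZCZZCZZZCZZCZZCZZZCZZZCZZCZZCZZZCZZZCZZCZZCZZZCZZCZZCZZZCZZCZZCZZZCZZZCZZCZZCZZZCZZCZZCZZZCZZCZZCZZZCZZZCZZCZZCZZZCZZCZZCZZZCZZCZZCZZZCZZZCZZCZZCZZZCZZZCZZCZZCZZZCZZCZZCZZZCZZCZZCZZZCZZZCZZCZZCZZZCZZCZZCZZZCZZCZZCZZZCZZZCZZCZZCZZZCZZCZZCZZZCZZCZZCZZZCZZZCZZCZZCZZZCZZZCZZCZZCZZZCZZCZZCZZZCZZCZZCZZZCZZZCZZCZZCZZZCZZCZZCZZZCZZCZZCZZZCZZZCZZCZZCZZZCZZCZZCZZZCZZCZZCZZZCZZZCZZCZZCZZZCZZZCZZCZZCZZZCZZCZZCZZZCZZCZZCZZZCZZZCZZCZZCZZZCZZZCZZCZZCZZZCZZCZZCZZZCZZCZZCZZZCZZZCZZCZZCZZZCZZCZZCZZZCZZCZZCZZZCZZZCZZCZZCZZZCZZCZZCZZZCZZCZZCZZZCZZZCZZCZZCZZZCZZZCZZCZZCZZZCZZCZZCZZZCZZCZZCZZZCZZZCZZCZZCZZZCZZCZZCZZZCZZCZZCZZZCZZZCZZCZZCZZZCZZCZZCZZZCZZCZZCZZZCZZZCZZCZZCZZZCZZZCZZCZZCZZZCZZCZZCZZZCZZCZZCZZZCZZZCZZCZZCZZZCZZCZZCZZZCZZCZZCZZZCZZZCZZCZZCZZZCZZCZZCZZZCZZCZZCZZZCZZZCZZCZZCZZZCZZZCZZCZZCZZZCZZCZZCZZZCZZCZZCZZZCZZZCZZCZZCZZZCZZZCZZCZZCZZZCZZCZZCZZZCZZCZZCZZZCZZZCZZCZZCZZZCZZCZZCZZZCZZCZZCZZZCZZZCZZCZZCZZZCZZCZZCZZZCZZCZZCZZZCZZZCZZCZZCZZZCZZZCZZCZZCZZZCZZCZZCZZZCZZCZZCZZZCZZZCZZCZZCZZZCZZZCZZCZZCZZZCZZCZZCZZZCZZCZZCZZZCZZZCZZCZZCZZZCZZCZZCZZZCZZCZZCZZZCZZZCZZCZZCZZZCZZCZZCZZZCZZCZZCZZZCZZZCZZCZZCZZZCZZZCZZCZZCZZZCZZCZZCZZZCZZCZZCZZZCZZZCZZCZZCZZZCZZCZZCZZZCZZCZZCZZZCZZZCZZCZZCZZZCZZCZZCZZZCZZCZZCZZZCZZZCZZCZZCZZZCZZZCZZCZZCZZZCZZCZZCZZZCZZCZZCZZZCZZZCZZCZZCZZZCZZCZZCZZZCZZCZZCZZZCZZZCZZCZZCZZZCZZCZZCZZZCZZCZZCZZZCZZZCZZCZZCZZZCZZZCZZCZZCZZZCZZCZZCZZZCZZCZZCZZZCZZZCZZCZZCZZZCZZZCZZCZZCZZZCZZCZZCZZZCZZCZZCZZZCZZZCZZCZZCZZZCZZCZZCZZZCZZCZZCZZZCZZZCZZCZZCZZZCZZCZZCZZZCZZCZZCZZZCZZZCZZCZZCZZZCZZZCZZCZZCZZZCZZCZZCZZZCZZCZZCZZZCZZZCZZCZZCZZZCZZ
Count of 'C': 560


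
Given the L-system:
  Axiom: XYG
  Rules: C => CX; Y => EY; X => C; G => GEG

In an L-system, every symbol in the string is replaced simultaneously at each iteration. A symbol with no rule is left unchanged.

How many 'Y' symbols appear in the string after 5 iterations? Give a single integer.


Answer: 1

Derivation:
Step 0: XYG  (1 'Y')
Step 1: CEYGEG  (1 'Y')
Step 2: CXEEYGEGEGEG  (1 'Y')
Step 3: CXCEEEYGEGEGEGEGEGEGEG  (1 'Y')
Step 4: CXCCXEEEEYGEGEGEGEGEGEGEGEGEGEGEGEGEGEGEG  (1 'Y')
Step 5: CXCCXCXCEEEEEYGEGEGEGEGEGEGEGEGEGEGEGEGEGEGEGEGEGEGEGEGEGEGEGEGEGEGEGEGEGEGEG  (1 'Y')


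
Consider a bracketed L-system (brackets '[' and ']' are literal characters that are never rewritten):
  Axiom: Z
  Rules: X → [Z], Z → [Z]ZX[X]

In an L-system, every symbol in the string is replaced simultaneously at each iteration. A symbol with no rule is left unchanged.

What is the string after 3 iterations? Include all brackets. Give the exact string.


Step 0: Z
Step 1: [Z]ZX[X]
Step 2: [[Z]ZX[X]][Z]ZX[X][Z][[Z]]
Step 3: [[[Z]ZX[X]][Z]ZX[X][Z][[Z]]][[Z]ZX[X]][Z]ZX[X][Z][[Z]][[Z]ZX[X]][[[Z]ZX[X]]]

Answer: [[[Z]ZX[X]][Z]ZX[X][Z][[Z]]][[Z]ZX[X]][Z]ZX[X][Z][[Z]][[Z]ZX[X]][[[Z]ZX[X]]]


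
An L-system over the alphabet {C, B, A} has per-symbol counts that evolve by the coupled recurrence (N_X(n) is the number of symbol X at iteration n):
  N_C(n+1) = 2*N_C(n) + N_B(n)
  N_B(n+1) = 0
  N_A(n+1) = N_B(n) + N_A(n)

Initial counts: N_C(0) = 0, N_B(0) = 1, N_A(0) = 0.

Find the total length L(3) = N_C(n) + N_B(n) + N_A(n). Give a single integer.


Step 0: N_C=0, N_B=1, N_A=0, L=1
Step 1: N_C=1, N_B=0, N_A=1, L=2
Step 2: N_C=2, N_B=0, N_A=1, L=3
Step 3: N_C=4, N_B=0, N_A=1, L=5

Answer: 5


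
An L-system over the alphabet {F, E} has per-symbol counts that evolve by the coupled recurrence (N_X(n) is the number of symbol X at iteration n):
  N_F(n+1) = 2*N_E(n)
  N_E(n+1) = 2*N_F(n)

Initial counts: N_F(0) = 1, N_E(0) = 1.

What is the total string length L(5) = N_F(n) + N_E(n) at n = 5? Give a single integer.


Step 0: N_F=1, N_E=1, L=2
Step 1: N_F=2, N_E=2, L=4
Step 2: N_F=4, N_E=4, L=8
Step 3: N_F=8, N_E=8, L=16
Step 4: N_F=16, N_E=16, L=32
Step 5: N_F=32, N_E=32, L=64

Answer: 64


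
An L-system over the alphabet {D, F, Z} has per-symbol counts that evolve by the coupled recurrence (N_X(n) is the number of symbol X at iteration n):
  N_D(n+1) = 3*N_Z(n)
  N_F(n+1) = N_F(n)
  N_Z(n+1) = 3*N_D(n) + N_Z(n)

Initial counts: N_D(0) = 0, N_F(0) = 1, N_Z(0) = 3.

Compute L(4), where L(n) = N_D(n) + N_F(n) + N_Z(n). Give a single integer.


Step 0: N_D=0, N_F=1, N_Z=3, L=4
Step 1: N_D=9, N_F=1, N_Z=3, L=13
Step 2: N_D=9, N_F=1, N_Z=30, L=40
Step 3: N_D=90, N_F=1, N_Z=57, L=148
Step 4: N_D=171, N_F=1, N_Z=327, L=499

Answer: 499


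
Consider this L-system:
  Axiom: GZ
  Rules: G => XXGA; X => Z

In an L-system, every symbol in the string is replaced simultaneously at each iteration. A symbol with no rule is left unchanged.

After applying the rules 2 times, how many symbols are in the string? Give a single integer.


Step 0: length = 2
Step 1: length = 5
Step 2: length = 8

Answer: 8


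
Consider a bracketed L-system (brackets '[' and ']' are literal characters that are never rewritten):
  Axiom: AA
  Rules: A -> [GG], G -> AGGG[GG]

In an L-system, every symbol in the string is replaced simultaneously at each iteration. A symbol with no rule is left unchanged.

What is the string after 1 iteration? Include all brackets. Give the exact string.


Step 0: AA
Step 1: [GG][GG]

Answer: [GG][GG]


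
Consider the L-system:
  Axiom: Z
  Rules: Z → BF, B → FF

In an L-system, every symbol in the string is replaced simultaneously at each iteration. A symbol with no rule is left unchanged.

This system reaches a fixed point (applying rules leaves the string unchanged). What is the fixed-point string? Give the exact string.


Step 0: Z
Step 1: BF
Step 2: FFF
Step 3: FFF  (unchanged — fixed point at step 2)

Answer: FFF


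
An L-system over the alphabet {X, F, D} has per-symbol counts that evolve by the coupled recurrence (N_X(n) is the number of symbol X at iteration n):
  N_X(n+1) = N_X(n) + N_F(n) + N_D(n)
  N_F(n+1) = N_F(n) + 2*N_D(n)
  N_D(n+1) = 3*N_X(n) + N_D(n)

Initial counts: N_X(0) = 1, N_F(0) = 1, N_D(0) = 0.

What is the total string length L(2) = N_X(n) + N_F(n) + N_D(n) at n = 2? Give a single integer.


Answer: 22

Derivation:
Step 0: N_X=1, N_F=1, N_D=0, L=2
Step 1: N_X=2, N_F=1, N_D=3, L=6
Step 2: N_X=6, N_F=7, N_D=9, L=22


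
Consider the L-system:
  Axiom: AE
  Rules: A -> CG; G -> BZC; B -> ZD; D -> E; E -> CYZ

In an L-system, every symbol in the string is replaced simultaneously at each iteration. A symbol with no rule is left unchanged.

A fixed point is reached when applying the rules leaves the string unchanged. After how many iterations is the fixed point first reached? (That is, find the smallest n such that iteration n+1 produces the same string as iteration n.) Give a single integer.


Step 0: AE
Step 1: CGCYZ
Step 2: CBZCCYZ
Step 3: CZDZCCYZ
Step 4: CZEZCCYZ
Step 5: CZCYZZCCYZ
Step 6: CZCYZZCCYZ  (unchanged — fixed point at step 5)

Answer: 5


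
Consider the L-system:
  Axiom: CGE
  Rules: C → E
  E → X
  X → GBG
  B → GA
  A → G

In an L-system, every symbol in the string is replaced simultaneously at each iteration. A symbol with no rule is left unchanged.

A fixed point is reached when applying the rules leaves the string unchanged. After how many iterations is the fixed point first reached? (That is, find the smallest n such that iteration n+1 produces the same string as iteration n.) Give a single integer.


Answer: 5

Derivation:
Step 0: CGE
Step 1: EGX
Step 2: XGGBG
Step 3: GBGGGGAG
Step 4: GGAGGGGGG
Step 5: GGGGGGGGG
Step 6: GGGGGGGGG  (unchanged — fixed point at step 5)


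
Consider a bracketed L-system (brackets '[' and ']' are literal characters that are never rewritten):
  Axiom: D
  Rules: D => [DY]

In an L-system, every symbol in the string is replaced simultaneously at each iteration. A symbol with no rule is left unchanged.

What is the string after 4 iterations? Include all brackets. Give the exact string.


Step 0: D
Step 1: [DY]
Step 2: [[DY]Y]
Step 3: [[[DY]Y]Y]
Step 4: [[[[DY]Y]Y]Y]

Answer: [[[[DY]Y]Y]Y]


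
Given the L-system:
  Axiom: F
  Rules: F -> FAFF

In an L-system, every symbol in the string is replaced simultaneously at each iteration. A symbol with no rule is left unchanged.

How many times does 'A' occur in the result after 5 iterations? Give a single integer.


Step 0: F  (0 'A')
Step 1: FAFF  (1 'A')
Step 2: FAFFAFAFFFAFF  (4 'A')
Step 3: FAFFAFAFFFAFFAFAFFAFAFFFAFFFAFFAFAFFFAFF  (13 'A')
Step 4: FAFFAFAFFFAFFAFAFFAFAFFFAFFFAFFAFAFFFAFFAFAFFAFAFFFAFFAFAFFAFAFFFAFFFAFFAFAFFFAFFFAFFAFAFFFAFFAFAFFAFAFFFAFFFAFFAFAFFFAFF  (40 'A')
Step 5: FAFFAFAFFFAFFAFAFFAFAFFFAFFFAFFAFAFFFAFFAFAFFAFAFFFAFFAFAFFAFAFFFAFFFAFFAFAFFFAFFFAFFAFAFFFAFFAFAFFAFAFFFAFFFAFFAFAFFFAFFAFAFFAFAFFFAFFAFAFFAFAFFFAFFFAFFAFAFFFAFFAFAFFAFAFFFAFFAFAFFAFAFFFAFFFAFFAFAFFFAFFFAFFAFAFFFAFFAFAFFAFAFFFAFFFAFFAFAFFFAFFFAFFAFAFFFAFFAFAFFAFAFFFAFFFAFFAFAFFFAFFAFAFFAFAFFFAFFAFAFFAFAFFFAFFFAFFAFAFFFAFFFAFFAFAFFFAFFAFAFFAFAFFFAFFFAFFAFAFFFAFF  (121 'A')

Answer: 121


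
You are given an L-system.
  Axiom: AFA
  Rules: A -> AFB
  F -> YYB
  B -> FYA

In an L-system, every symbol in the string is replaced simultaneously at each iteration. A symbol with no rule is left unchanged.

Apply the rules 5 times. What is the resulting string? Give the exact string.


Step 0: AFA
Step 1: AFBYYBAFB
Step 2: AFBYYBFYAYYFYAAFBYYBFYA
Step 3: AFBYYBFYAYYFYAYYBYAFBYYYYBYAFBAFBYYBFYAYYFYAYYBYAFB
Step 4: AFBYYBFYAYYFYAYYBYAFBYYYYBYAFBYYFYAYAFBYYBFYAYYYYFYAYAFBYYBFYAAFBYYBFYAYYFYAYYBYAFBYYYYBYAFBYYFYAYAFBYYBFYA
Step 5: AFBYYBFYAYYFYAYYBYAFBYYYYBYAFBYYFYAYAFBYYBFYAYYYYFYAYAFBYYBFYAYYYYBYAFBYAFBYYBFYAYYFYAYYBYAFBYYYYYYBYAFBYAFBYYBFYAYYFYAYYBYAFBAFBYYBFYAYYFYAYYBYAFBYYYYBYAFBYYFYAYAFBYYBFYAYYYYFYAYAFBYYBFYAYYYYBYAFBYAFBYYBFYAYYFYAYYBYAFB

Answer: AFBYYBFYAYYFYAYYBYAFBYYYYBYAFBYYFYAYAFBYYBFYAYYYYFYAYAFBYYBFYAYYYYBYAFBYAFBYYBFYAYYFYAYYBYAFBYYYYYYBYAFBYAFBYYBFYAYYFYAYYBYAFBAFBYYBFYAYYFYAYYBYAFBYYYYBYAFBYYFYAYAFBYYBFYAYYYYFYAYAFBYYBFYAYYYYBYAFBYAFBYYBFYAYYFYAYYBYAFB
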